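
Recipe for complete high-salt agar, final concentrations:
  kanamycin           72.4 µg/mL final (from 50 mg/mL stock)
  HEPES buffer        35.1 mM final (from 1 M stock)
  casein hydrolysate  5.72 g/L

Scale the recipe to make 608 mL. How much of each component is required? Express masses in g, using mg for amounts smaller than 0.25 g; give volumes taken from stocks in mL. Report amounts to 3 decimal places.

Scale factor relative to 1 L: 0.608.
kanamycin: V = C2·V2/C1 = 72.4 µg/mL × 608 mL ÷ 50000 µg/mL = 0.880 mL
HEPES buffer: V = C2·V2/C1 = 35.1 mM × 608 mL ÷ 1000 mM = 21.341 mL
casein hydrolysate: 5.72 g/L × 0.608 L = 3.478 g

kanamycin 0.880 mL; HEPES buffer 21.341 mL; casein hydrolysate 3.478 g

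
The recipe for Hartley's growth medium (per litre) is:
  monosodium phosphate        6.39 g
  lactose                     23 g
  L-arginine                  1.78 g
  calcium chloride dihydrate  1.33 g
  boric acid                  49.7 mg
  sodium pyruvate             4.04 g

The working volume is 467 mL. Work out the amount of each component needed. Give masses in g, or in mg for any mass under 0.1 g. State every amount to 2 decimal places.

monosodium phosphate 2.98 g; lactose 10.74 g; L-arginine 0.83 g; calcium chloride dihydrate 0.62 g; boric acid 23.21 mg; sodium pyruvate 1.89 g

Scale factor = 467 mL / 1000 mL = 0.467.
monosodium phosphate: 6.39 g × (467 mL / 1000 mL) = 2.98 g
lactose: 23 g × (467 mL / 1000 mL) = 10.74 g
L-arginine: 1.78 g × (467 mL / 1000 mL) = 0.83 g
calcium chloride dihydrate: 1.33 g × (467 mL / 1000 mL) = 0.62 g
boric acid: 49.7 mg × (467 mL / 1000 mL) = 23.21 mg
sodium pyruvate: 4.04 g × (467 mL / 1000 mL) = 1.89 g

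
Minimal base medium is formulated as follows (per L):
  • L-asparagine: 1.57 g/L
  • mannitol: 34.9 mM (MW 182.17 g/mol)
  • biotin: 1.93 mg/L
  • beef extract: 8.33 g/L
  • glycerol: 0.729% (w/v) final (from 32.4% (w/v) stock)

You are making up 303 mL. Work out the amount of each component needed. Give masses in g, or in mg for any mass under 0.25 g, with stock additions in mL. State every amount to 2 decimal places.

Target volume = 303 mL = 0.303 L.
L-asparagine: 1.57 g/L × 0.303 L = 0.48 g
mannitol: 34.9 mmol/L × 182.17 g/mol × 0.303 L ÷ 1000 = 1.93 g
biotin: 1.93 mg/L × 0.303 L = 0.58 mg
beef extract: 8.33 g/L × 0.303 L = 2.52 g
glycerol: C1V1 = C2V2 → 0.729% ÷ 32.4% × 303 mL = 6.82 mL

L-asparagine 0.48 g; mannitol 1.93 g; biotin 0.58 mg; beef extract 2.52 g; glycerol 6.82 mL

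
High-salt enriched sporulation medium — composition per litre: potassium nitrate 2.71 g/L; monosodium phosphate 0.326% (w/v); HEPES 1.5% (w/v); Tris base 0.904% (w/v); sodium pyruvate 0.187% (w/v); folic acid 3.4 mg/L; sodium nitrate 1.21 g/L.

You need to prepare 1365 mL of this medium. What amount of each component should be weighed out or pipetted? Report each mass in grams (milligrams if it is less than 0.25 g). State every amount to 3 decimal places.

potassium nitrate 3.699 g; monosodium phosphate 4.450 g; HEPES 20.475 g; Tris base 12.340 g; sodium pyruvate 2.553 g; folic acid 4.641 mg; sodium nitrate 1.652 g

Scale factor relative to 1 L: 1.365.
potassium nitrate: 2.71 g/L × 1.365 L = 3.699 g
monosodium phosphate: 0.326 g per 100 mL × 1365 mL ÷ 100 = 4.450 g
HEPES: 1.5% w/v = 15 g/L → 15 × 1.365 L = 20.475 g
Tris base: 0.904% w/v = 9.04 g/L → 9.04 × 1.365 L = 12.340 g
sodium pyruvate: 0.187% w/v = 1.87 g/L → 1.87 × 1.365 L = 2.553 g
folic acid: 3.4 mg/L × 1.365 L = 4.641 mg
sodium nitrate: 1.21 g/L × 1.365 L = 1.652 g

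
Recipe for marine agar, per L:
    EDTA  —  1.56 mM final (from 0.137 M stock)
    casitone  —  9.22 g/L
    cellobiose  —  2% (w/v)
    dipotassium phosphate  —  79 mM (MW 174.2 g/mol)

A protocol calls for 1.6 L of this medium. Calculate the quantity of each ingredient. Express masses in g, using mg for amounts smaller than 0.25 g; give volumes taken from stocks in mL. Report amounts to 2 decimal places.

EDTA 18.22 mL; casitone 14.75 g; cellobiose 32.00 g; dipotassium phosphate 22.02 g

Working volume: 1.6 L.
EDTA: C1V1 = C2V2 → 1.56 mM × 1600 mL ÷ 137 mM = 18.22 mL
casitone: 9.22 g/L × 1.6 L = 14.75 g
cellobiose: 2 g per 100 mL × 1600 mL ÷ 100 = 32.00 g
dipotassium phosphate: 79 mmol/L × 174.2 g/mol × 1.6 L ÷ 1000 = 22.02 g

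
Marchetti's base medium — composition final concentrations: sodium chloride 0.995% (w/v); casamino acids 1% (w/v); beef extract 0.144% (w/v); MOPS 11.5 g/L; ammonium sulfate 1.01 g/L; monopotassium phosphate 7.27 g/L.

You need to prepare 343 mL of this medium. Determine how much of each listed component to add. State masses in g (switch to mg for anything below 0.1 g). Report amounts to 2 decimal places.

sodium chloride 3.41 g; casamino acids 3.43 g; beef extract 0.49 g; MOPS 3.94 g; ammonium sulfate 0.35 g; monopotassium phosphate 2.49 g

Working volume: 343 mL = 0.343 L.
sodium chloride: 0.995 g per 100 mL × 343 mL ÷ 100 = 3.41 g
casamino acids: 1% w/v = 10 g/L → 10 × 0.343 L = 3.43 g
beef extract: 0.144 g per 100 mL × 343 mL ÷ 100 = 0.49 g
MOPS: 11.5 g/L × 0.343 L = 3.94 g
ammonium sulfate: 1.01 g/L × 0.343 L = 0.35 g
monopotassium phosphate: 7.27 g/L × 0.343 L = 2.49 g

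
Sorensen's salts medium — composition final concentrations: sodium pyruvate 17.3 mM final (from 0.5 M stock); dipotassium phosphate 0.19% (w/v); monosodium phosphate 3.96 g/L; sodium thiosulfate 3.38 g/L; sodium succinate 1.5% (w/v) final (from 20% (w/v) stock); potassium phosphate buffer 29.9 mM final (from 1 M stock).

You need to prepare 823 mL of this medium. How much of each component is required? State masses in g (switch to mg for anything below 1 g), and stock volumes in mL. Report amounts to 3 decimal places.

Target volume = 823 mL = 0.823 L.
sodium pyruvate: V = C2·V2/C1 = 17.3 mM × 823 mL ÷ 500 mM = 28.476 mL
dipotassium phosphate: 0.19% w/v = 1.9 g/L → 1.9 × 0.823 L = 1.564 g
monosodium phosphate: 3.96 g/L × 0.823 L = 3.259 g
sodium thiosulfate: 3.38 g/L × 0.823 L = 2.782 g
sodium succinate: V = C2·V2/C1 = 1.5% ÷ 20% × 823 mL = 61.725 mL
potassium phosphate buffer: C1V1 = C2V2 → 29.9 mM × 823 mL ÷ 1000 mM = 24.608 mL

sodium pyruvate 28.476 mL; dipotassium phosphate 1.564 g; monosodium phosphate 3.259 g; sodium thiosulfate 2.782 g; sodium succinate 61.725 mL; potassium phosphate buffer 24.608 mL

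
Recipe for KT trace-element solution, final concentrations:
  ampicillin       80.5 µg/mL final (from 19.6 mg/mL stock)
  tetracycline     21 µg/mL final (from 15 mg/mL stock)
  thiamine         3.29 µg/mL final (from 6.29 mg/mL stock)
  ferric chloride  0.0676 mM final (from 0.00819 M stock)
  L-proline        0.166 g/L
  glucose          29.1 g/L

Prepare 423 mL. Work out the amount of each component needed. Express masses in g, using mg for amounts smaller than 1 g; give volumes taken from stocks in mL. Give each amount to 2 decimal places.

Target volume = 423 mL = 0.423 L.
ampicillin: C1V1 = C2V2 → 80.5 µg/mL × 423 mL ÷ 19600 µg/mL = 1.74 mL
tetracycline: dilute stock: 21 µg/mL × 423 mL ÷ 15000 µg/mL = 0.59 mL
thiamine: V = C2·V2/C1 = 3.29 µg/mL × 423 mL ÷ 6290 µg/mL = 0.22 mL
ferric chloride: dilute stock: 0.0676 mM × 423 mL ÷ 8.19 mM = 3.49 mL
L-proline: 0.166 g/L × 0.423 L = 0.070218 g = 70.22 mg
glucose: 29.1 g/L × 0.423 L = 12.31 g

ampicillin 1.74 mL; tetracycline 0.59 mL; thiamine 0.22 mL; ferric chloride 3.49 mL; L-proline 70.22 mg; glucose 12.31 g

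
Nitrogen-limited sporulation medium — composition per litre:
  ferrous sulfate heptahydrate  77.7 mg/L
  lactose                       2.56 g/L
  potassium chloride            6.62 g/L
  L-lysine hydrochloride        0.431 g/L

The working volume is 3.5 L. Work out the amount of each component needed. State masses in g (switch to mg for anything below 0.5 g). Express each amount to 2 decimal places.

ferrous sulfate heptahydrate 271.95 mg; lactose 8.96 g; potassium chloride 23.17 g; L-lysine hydrochloride 1.51 g

Scale factor relative to 1 L: 3.5.
ferrous sulfate heptahydrate: 77.7 mg/L × 3.5 L = 271.95 mg
lactose: 2.56 g/L × 3.5 L = 8.96 g
potassium chloride: 6.62 g/L × 3.5 L = 23.17 g
L-lysine hydrochloride: 0.431 g/L × 3.5 L = 1.51 g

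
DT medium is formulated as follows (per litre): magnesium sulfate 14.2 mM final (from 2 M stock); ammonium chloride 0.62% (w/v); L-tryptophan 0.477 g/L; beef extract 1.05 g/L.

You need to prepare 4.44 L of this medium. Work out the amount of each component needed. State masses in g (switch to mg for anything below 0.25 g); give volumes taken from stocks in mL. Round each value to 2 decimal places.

Working volume: 4.44 L.
magnesium sulfate: dilute stock: 14.2 mM × 4440 mL ÷ 2000 mM = 31.52 mL
ammonium chloride: 0.62% w/v = 6.2 g/L → 6.2 × 4.44 L = 27.53 g
L-tryptophan: 0.477 g/L × 4.44 L = 2.12 g
beef extract: 1.05 g/L × 4.44 L = 4.66 g

magnesium sulfate 31.52 mL; ammonium chloride 27.53 g; L-tryptophan 2.12 g; beef extract 4.66 g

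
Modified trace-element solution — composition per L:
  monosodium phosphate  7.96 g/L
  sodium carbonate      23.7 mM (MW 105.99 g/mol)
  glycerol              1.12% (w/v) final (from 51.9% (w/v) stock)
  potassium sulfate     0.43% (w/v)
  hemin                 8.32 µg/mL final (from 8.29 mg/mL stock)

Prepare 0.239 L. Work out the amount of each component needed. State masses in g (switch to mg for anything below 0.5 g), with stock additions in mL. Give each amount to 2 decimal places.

monosodium phosphate 1.90 g; sodium carbonate 0.60 g; glycerol 5.16 mL; potassium sulfate 1.03 g; hemin 0.24 mL

Working volume: 0.239 L.
monosodium phosphate: 7.96 g/L × 0.239 L = 1.90 g
sodium carbonate: 23.7 mmol/L × 105.99 g/mol × 0.239 L ÷ 1000 = 0.60 g
glycerol: C1V1 = C2V2 → 1.12% ÷ 51.9% × 239 mL = 5.16 mL
potassium sulfate: 0.43% w/v = 4.3 g/L → 4.3 × 0.239 L = 1.03 g
hemin: dilute stock: 8.32 µg/mL × 239 mL ÷ 8290 µg/mL = 0.24 mL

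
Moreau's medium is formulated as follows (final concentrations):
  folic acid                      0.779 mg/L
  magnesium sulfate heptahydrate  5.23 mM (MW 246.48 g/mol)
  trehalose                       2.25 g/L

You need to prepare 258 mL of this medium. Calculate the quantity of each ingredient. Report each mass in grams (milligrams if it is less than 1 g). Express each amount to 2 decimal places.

Scale factor relative to 1 L: 0.258.
folic acid: 0.779 mg/L × 0.258 L = 0.20 mg
magnesium sulfate heptahydrate: 5.23 mmol/L × 246.48 mg/mmol × 0.258 L = 332.59 mg
trehalose: 2.25 g/L × 0.258 L = 0.5805 g = 580.50 mg

folic acid 0.20 mg; magnesium sulfate heptahydrate 332.59 mg; trehalose 580.50 mg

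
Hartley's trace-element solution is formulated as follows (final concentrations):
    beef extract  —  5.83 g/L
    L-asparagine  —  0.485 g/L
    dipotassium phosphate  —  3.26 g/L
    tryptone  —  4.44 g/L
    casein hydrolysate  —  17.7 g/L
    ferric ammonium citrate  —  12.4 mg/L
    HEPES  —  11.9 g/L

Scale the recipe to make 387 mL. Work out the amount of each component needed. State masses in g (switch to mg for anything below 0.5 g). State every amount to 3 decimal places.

Working volume: 387 mL = 0.387 L.
beef extract: 5.83 g/L × 0.387 L = 2.256 g
L-asparagine: 0.485 g/L × 0.387 L = 0.187695 g = 187.695 mg
dipotassium phosphate: 3.26 g/L × 0.387 L = 1.262 g
tryptone: 4.44 g/L × 0.387 L = 1.718 g
casein hydrolysate: 17.7 g/L × 0.387 L = 6.850 g
ferric ammonium citrate: 12.4 mg/L × 0.387 L = 4.799 mg
HEPES: 11.9 g/L × 0.387 L = 4.605 g

beef extract 2.256 g; L-asparagine 187.695 mg; dipotassium phosphate 1.262 g; tryptone 1.718 g; casein hydrolysate 6.850 g; ferric ammonium citrate 4.799 mg; HEPES 4.605 g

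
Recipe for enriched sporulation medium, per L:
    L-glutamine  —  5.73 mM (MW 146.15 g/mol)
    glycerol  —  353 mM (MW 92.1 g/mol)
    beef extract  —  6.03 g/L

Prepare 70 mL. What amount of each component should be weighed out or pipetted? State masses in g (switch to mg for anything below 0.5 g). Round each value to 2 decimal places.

Scale factor relative to 1 L: 0.07.
L-glutamine: 5.73 mmol/L × 146.15 mg/mmol × 0.07 L = 58.62 mg
glycerol: 353 mmol/L × 92.1 g/mol × 0.07 L ÷ 1000 = 2.28 g
beef extract: 6.03 g/L × 0.07 L = 0.4221 g = 422.10 mg

L-glutamine 58.62 mg; glycerol 2.28 g; beef extract 422.10 mg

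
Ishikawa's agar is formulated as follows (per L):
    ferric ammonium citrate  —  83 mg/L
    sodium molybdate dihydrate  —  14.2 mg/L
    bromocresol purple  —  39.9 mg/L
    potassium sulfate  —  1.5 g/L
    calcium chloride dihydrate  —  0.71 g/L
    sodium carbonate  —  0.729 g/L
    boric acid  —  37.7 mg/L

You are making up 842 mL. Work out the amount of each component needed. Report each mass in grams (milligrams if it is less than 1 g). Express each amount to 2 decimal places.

ferric ammonium citrate 69.89 mg; sodium molybdate dihydrate 11.96 mg; bromocresol purple 33.60 mg; potassium sulfate 1.26 g; calcium chloride dihydrate 597.82 mg; sodium carbonate 613.82 mg; boric acid 31.74 mg

Working volume: 842 mL = 0.842 L.
ferric ammonium citrate: 83 mg/L × 0.842 L = 69.89 mg
sodium molybdate dihydrate: 14.2 mg/L × 0.842 L = 11.96 mg
bromocresol purple: 39.9 mg/L × 0.842 L = 33.60 mg
potassium sulfate: 1.5 g/L × 0.842 L = 1.26 g
calcium chloride dihydrate: 0.71 g/L × 0.842 L = 0.59782 g = 597.82 mg
sodium carbonate: 0.729 g/L × 0.842 L = 0.613818 g = 613.82 mg
boric acid: 37.7 mg/L × 0.842 L = 31.74 mg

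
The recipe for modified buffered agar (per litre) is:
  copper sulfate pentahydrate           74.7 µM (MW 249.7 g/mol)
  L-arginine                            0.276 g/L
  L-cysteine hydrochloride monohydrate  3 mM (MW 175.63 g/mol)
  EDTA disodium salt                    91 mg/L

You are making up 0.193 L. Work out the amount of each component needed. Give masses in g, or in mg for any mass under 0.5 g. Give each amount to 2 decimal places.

copper sulfate pentahydrate 3.60 mg; L-arginine 53.27 mg; L-cysteine hydrochloride monohydrate 101.69 mg; EDTA disodium salt 17.56 mg

Scale factor relative to 1 L: 0.193.
copper sulfate pentahydrate: 74.7 µmol/L × 249.7 g/mol × 0.193 L ÷ 1000 = 3.60 mg
L-arginine: 0.276 g/L × 0.193 L = 0.053268 g = 53.27 mg
L-cysteine hydrochloride monohydrate: 3 mmol/L × 175.63 mg/mmol × 0.193 L = 101.69 mg
EDTA disodium salt: 91 mg/L × 0.193 L = 17.56 mg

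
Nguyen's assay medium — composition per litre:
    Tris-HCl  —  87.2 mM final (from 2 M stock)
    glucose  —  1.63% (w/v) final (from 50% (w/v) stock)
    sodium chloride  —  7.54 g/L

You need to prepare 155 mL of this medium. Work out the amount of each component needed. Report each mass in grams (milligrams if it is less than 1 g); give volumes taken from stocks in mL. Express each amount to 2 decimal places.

Scale factor relative to 1 L: 0.155.
Tris-HCl: C1V1 = C2V2 → 87.2 mM × 155 mL ÷ 2000 mM = 6.76 mL
glucose: dilute stock: 1.63% ÷ 50% × 155 mL = 5.05 mL
sodium chloride: 7.54 g/L × 0.155 L = 1.17 g

Tris-HCl 6.76 mL; glucose 5.05 mL; sodium chloride 1.17 g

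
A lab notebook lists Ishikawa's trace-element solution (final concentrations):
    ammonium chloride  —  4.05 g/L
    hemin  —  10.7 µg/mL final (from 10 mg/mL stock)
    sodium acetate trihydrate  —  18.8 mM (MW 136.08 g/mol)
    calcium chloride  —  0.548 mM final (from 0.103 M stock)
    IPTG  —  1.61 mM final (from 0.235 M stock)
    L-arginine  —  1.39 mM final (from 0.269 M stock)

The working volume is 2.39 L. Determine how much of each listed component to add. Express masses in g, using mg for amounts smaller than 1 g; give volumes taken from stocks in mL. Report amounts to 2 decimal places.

Scale factor relative to 1 L: 2.39.
ammonium chloride: 4.05 g/L × 2.39 L = 9.68 g
hemin: dilute stock: 10.7 µg/mL × 2390 mL ÷ 10000 µg/mL = 2.56 mL
sodium acetate trihydrate: 18.8 mmol/L × 136.08 g/mol × 2.39 L ÷ 1000 = 6.11 g
calcium chloride: V = C2·V2/C1 = 0.548 mM × 2390 mL ÷ 103 mM = 12.72 mL
IPTG: dilute stock: 1.61 mM × 2390 mL ÷ 235 mM = 16.37 mL
L-arginine: dilute stock: 1.39 mM × 2390 mL ÷ 269 mM = 12.35 mL

ammonium chloride 9.68 g; hemin 2.56 mL; sodium acetate trihydrate 6.11 g; calcium chloride 12.72 mL; IPTG 16.37 mL; L-arginine 12.35 mL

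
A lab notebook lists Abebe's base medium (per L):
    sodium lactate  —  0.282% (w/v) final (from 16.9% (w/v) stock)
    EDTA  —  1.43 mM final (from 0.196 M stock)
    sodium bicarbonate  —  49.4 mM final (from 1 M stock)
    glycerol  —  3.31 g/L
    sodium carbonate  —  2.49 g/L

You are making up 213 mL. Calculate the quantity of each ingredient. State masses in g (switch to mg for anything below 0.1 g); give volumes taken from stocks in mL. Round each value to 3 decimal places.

Working volume: 213 mL = 0.213 L.
sodium lactate: C1V1 = C2V2 → 0.282% ÷ 16.9% × 213 mL = 3.554 mL
EDTA: C1V1 = C2V2 → 1.43 mM × 213 mL ÷ 196 mM = 1.554 mL
sodium bicarbonate: V = C2·V2/C1 = 49.4 mM × 213 mL ÷ 1000 mM = 10.522 mL
glycerol: 3.31 g/L × 0.213 L = 0.705 g
sodium carbonate: 2.49 g/L × 0.213 L = 0.530 g

sodium lactate 3.554 mL; EDTA 1.554 mL; sodium bicarbonate 10.522 mL; glycerol 0.705 g; sodium carbonate 0.530 g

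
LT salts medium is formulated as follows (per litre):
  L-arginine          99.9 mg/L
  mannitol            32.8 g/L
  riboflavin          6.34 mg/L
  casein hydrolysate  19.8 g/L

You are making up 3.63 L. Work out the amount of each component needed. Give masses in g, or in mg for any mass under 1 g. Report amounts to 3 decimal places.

L-arginine 362.637 mg; mannitol 119.064 g; riboflavin 23.014 mg; casein hydrolysate 71.874 g

Scale factor relative to 1 L: 3.63.
L-arginine: 99.9 mg/L × 3.63 L = 362.637 mg
mannitol: 32.8 g/L × 3.63 L = 119.064 g
riboflavin: 6.34 mg/L × 3.63 L = 23.014 mg
casein hydrolysate: 19.8 g/L × 3.63 L = 71.874 g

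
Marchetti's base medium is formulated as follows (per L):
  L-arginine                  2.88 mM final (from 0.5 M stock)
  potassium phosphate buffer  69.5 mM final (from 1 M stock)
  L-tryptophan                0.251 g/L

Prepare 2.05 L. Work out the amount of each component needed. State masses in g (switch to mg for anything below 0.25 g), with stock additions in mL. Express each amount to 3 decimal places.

Scale factor relative to 1 L: 2.05.
L-arginine: C1V1 = C2V2 → 2.88 mM × 2050 mL ÷ 500 mM = 11.808 mL
potassium phosphate buffer: dilute stock: 69.5 mM × 2050 mL ÷ 1000 mM = 142.475 mL
L-tryptophan: 0.251 g/L × 2.05 L = 0.515 g

L-arginine 11.808 mL; potassium phosphate buffer 142.475 mL; L-tryptophan 0.515 g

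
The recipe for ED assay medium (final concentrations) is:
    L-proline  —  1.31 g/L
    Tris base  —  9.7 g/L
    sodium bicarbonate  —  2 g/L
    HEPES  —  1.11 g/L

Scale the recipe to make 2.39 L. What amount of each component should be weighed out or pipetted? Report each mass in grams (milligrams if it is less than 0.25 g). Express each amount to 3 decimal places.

Scale factor relative to 1 L: 2.39.
L-proline: 1.31 g/L × 2.39 L = 3.131 g
Tris base: 9.7 g/L × 2.39 L = 23.183 g
sodium bicarbonate: 2 g/L × 2.39 L = 4.780 g
HEPES: 1.11 g/L × 2.39 L = 2.653 g

L-proline 3.131 g; Tris base 23.183 g; sodium bicarbonate 4.780 g; HEPES 2.653 g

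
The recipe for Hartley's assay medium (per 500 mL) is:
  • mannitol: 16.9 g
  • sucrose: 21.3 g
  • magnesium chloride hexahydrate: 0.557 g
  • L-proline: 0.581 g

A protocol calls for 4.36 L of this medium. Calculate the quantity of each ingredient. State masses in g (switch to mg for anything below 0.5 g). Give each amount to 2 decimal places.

Scale factor = 4360 mL / 500 mL = 8.72.
mannitol: 16.9 g × (4360 mL / 500 mL) = 147.37 g
sucrose: 21.3 g × (4360 mL / 500 mL) = 185.74 g
magnesium chloride hexahydrate: 0.557 g × (4360 mL / 500 mL) = 4.86 g
L-proline: 0.581 g × (4360 mL / 500 mL) = 5.07 g

mannitol 147.37 g; sucrose 185.74 g; magnesium chloride hexahydrate 4.86 g; L-proline 5.07 g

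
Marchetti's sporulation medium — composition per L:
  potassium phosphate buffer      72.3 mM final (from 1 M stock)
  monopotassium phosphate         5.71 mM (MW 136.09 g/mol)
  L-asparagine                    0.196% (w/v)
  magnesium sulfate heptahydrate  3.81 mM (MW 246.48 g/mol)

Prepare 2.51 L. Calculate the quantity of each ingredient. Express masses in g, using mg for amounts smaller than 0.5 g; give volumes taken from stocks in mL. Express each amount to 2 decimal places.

Working volume: 2.51 L.
potassium phosphate buffer: C1V1 = C2V2 → 72.3 mM × 2510 mL ÷ 1000 mM = 181.47 mL
monopotassium phosphate: 5.71 mmol/L × 136.09 g/mol × 2.51 L ÷ 1000 = 1.95 g
L-asparagine: 0.196% w/v = 1.96 g/L → 1.96 × 2.51 L = 4.92 g
magnesium sulfate heptahydrate: 3.81 mmol/L × 246.48 g/mol × 2.51 L ÷ 1000 = 2.36 g

potassium phosphate buffer 181.47 mL; monopotassium phosphate 1.95 g; L-asparagine 4.92 g; magnesium sulfate heptahydrate 2.36 g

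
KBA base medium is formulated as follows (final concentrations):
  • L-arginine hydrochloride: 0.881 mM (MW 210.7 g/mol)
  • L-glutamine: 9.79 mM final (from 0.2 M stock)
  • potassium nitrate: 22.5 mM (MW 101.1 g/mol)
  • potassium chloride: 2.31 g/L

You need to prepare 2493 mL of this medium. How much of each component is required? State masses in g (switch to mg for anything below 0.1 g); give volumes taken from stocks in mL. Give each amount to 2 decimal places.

Scale factor relative to 1 L: 2.493.
L-arginine hydrochloride: 0.881 mmol/L × 210.7 g/mol × 2.493 L ÷ 1000 = 0.46 g
L-glutamine: dilute stock: 9.79 mM × 2493 mL ÷ 200 mM = 122.03 mL
potassium nitrate: 22.5 mmol/L × 101.1 g/mol × 2.493 L ÷ 1000 = 5.67 g
potassium chloride: 2.31 g/L × 2.493 L = 5.76 g

L-arginine hydrochloride 0.46 g; L-glutamine 122.03 mL; potassium nitrate 5.67 g; potassium chloride 5.76 g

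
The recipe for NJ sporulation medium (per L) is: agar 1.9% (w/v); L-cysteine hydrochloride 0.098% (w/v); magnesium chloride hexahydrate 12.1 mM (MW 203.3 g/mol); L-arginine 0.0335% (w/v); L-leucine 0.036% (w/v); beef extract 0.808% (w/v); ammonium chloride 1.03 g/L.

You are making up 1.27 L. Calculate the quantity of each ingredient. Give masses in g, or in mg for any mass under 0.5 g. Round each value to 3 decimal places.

Working volume: 1.27 L.
agar: 1.9 g per 100 mL × 1270 mL ÷ 100 = 24.130 g
L-cysteine hydrochloride: 0.098 g per 100 mL × 1270 mL ÷ 100 = 1.245 g
magnesium chloride hexahydrate: 12.1 mmol/L × 203.3 g/mol × 1.27 L ÷ 1000 = 3.124 g
L-arginine: 0.0335% w/v = 0.335 g/L → 0.335 × 1.27 L = 0.42545 g = 425.450 mg
L-leucine: 0.036% w/v = 0.36 g/L → 0.36 × 1.27 L = 0.4572 g = 457.200 mg
beef extract: 0.808% w/v = 8.08 g/L → 8.08 × 1.27 L = 10.262 g
ammonium chloride: 1.03 g/L × 1.27 L = 1.308 g

agar 24.130 g; L-cysteine hydrochloride 1.245 g; magnesium chloride hexahydrate 3.124 g; L-arginine 425.450 mg; L-leucine 457.200 mg; beef extract 10.262 g; ammonium chloride 1.308 g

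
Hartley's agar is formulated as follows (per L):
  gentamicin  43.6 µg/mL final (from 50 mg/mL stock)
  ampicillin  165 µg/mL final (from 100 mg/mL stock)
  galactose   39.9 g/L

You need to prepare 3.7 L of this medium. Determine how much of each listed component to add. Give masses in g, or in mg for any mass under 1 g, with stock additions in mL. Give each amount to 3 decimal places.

gentamicin 3.226 mL; ampicillin 6.105 mL; galactose 147.630 g

Scale factor relative to 1 L: 3.7.
gentamicin: V = C2·V2/C1 = 43.6 µg/mL × 3700 mL ÷ 50000 µg/mL = 3.226 mL
ampicillin: dilute stock: 165 µg/mL × 3700 mL ÷ 100000 µg/mL = 6.105 mL
galactose: 39.9 g/L × 3.7 L = 147.630 g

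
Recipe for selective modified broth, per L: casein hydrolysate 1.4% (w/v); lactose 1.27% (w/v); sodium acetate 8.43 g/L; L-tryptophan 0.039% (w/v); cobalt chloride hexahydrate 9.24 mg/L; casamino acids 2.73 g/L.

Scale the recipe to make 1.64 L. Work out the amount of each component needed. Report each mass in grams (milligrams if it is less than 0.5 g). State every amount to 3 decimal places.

casein hydrolysate 22.960 g; lactose 20.828 g; sodium acetate 13.825 g; L-tryptophan 0.640 g; cobalt chloride hexahydrate 15.154 mg; casamino acids 4.477 g

Working volume: 1.64 L.
casein hydrolysate: 1.4% w/v = 14 g/L → 14 × 1.64 L = 22.960 g
lactose: 1.27% w/v = 12.7 g/L → 12.7 × 1.64 L = 20.828 g
sodium acetate: 8.43 g/L × 1.64 L = 13.825 g
L-tryptophan: 0.039 g per 100 mL × 1640 mL ÷ 100 = 0.640 g
cobalt chloride hexahydrate: 9.24 mg/L × 1.64 L = 15.154 mg
casamino acids: 2.73 g/L × 1.64 L = 4.477 g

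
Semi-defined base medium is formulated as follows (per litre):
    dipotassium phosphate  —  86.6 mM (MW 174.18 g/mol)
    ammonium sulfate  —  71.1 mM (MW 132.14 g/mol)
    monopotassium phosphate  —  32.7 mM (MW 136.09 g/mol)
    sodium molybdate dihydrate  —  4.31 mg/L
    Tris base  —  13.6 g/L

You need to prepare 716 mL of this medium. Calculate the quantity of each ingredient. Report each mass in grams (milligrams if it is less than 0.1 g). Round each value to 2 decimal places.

Target volume = 716 mL = 0.716 L.
dipotassium phosphate: 86.6 mmol/L × 174.18 g/mol × 0.716 L ÷ 1000 = 10.80 g
ammonium sulfate: 71.1 mmol/L × 132.14 g/mol × 0.716 L ÷ 1000 = 6.73 g
monopotassium phosphate: 32.7 mmol/L × 136.09 g/mol × 0.716 L ÷ 1000 = 3.19 g
sodium molybdate dihydrate: 4.31 mg/L × 0.716 L = 3.09 mg
Tris base: 13.6 g/L × 0.716 L = 9.74 g

dipotassium phosphate 10.80 g; ammonium sulfate 6.73 g; monopotassium phosphate 3.19 g; sodium molybdate dihydrate 3.09 mg; Tris base 9.74 g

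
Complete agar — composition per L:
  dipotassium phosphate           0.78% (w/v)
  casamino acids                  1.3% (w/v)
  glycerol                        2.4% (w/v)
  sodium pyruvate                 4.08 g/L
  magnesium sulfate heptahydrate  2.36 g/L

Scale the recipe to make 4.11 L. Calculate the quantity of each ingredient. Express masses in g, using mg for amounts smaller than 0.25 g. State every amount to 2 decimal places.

dipotassium phosphate 32.06 g; casamino acids 53.43 g; glycerol 98.64 g; sodium pyruvate 16.77 g; magnesium sulfate heptahydrate 9.70 g

Working volume: 4.11 L.
dipotassium phosphate: 0.78% w/v = 7.8 g/L → 7.8 × 4.11 L = 32.06 g
casamino acids: 1.3% w/v = 13 g/L → 13 × 4.11 L = 53.43 g
glycerol: 2.4 g per 100 mL × 4110 mL ÷ 100 = 98.64 g
sodium pyruvate: 4.08 g/L × 4.11 L = 16.77 g
magnesium sulfate heptahydrate: 2.36 g/L × 4.11 L = 9.70 g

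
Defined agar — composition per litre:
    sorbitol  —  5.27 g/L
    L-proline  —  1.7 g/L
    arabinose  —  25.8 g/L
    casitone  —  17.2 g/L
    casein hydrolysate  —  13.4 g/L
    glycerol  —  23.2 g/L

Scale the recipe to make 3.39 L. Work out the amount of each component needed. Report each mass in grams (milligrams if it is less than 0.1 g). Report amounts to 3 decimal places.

Scale factor relative to 1 L: 3.39.
sorbitol: 5.27 g/L × 3.39 L = 17.865 g
L-proline: 1.7 g/L × 3.39 L = 5.763 g
arabinose: 25.8 g/L × 3.39 L = 87.462 g
casitone: 17.2 g/L × 3.39 L = 58.308 g
casein hydrolysate: 13.4 g/L × 3.39 L = 45.426 g
glycerol: 23.2 g/L × 3.39 L = 78.648 g

sorbitol 17.865 g; L-proline 5.763 g; arabinose 87.462 g; casitone 58.308 g; casein hydrolysate 45.426 g; glycerol 78.648 g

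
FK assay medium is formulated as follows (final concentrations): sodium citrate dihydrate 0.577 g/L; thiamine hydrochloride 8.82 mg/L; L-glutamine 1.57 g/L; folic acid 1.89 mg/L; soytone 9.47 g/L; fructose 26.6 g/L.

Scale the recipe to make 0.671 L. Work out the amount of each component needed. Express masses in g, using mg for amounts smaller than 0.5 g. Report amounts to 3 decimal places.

Working volume: 0.671 L.
sodium citrate dihydrate: 0.577 g/L × 0.671 L = 0.387167 g = 387.167 mg
thiamine hydrochloride: 8.82 mg/L × 0.671 L = 5.918 mg
L-glutamine: 1.57 g/L × 0.671 L = 1.053 g
folic acid: 1.89 mg/L × 0.671 L = 1.268 mg
soytone: 9.47 g/L × 0.671 L = 6.354 g
fructose: 26.6 g/L × 0.671 L = 17.849 g

sodium citrate dihydrate 387.167 mg; thiamine hydrochloride 5.918 mg; L-glutamine 1.053 g; folic acid 1.268 mg; soytone 6.354 g; fructose 17.849 g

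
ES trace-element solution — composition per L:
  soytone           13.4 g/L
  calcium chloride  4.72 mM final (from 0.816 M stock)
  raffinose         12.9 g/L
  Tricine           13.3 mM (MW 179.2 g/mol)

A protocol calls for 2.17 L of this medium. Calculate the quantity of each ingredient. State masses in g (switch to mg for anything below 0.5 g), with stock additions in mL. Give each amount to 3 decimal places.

Scale factor relative to 1 L: 2.17.
soytone: 13.4 g/L × 2.17 L = 29.078 g
calcium chloride: V = C2·V2/C1 = 4.72 mM × 2170 mL ÷ 816 mM = 12.552 mL
raffinose: 12.9 g/L × 2.17 L = 27.993 g
Tricine: 13.3 mmol/L × 179.2 g/mol × 2.17 L ÷ 1000 = 5.172 g

soytone 29.078 g; calcium chloride 12.552 mL; raffinose 27.993 g; Tricine 5.172 g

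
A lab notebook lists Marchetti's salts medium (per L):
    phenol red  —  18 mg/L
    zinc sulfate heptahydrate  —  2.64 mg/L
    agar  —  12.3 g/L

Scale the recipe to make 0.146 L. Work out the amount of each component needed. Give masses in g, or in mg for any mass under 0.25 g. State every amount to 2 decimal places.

phenol red 2.63 mg; zinc sulfate heptahydrate 0.39 mg; agar 1.80 g

Working volume: 0.146 L.
phenol red: 18 mg/L × 0.146 L = 2.63 mg
zinc sulfate heptahydrate: 2.64 mg/L × 0.146 L = 0.39 mg
agar: 12.3 g/L × 0.146 L = 1.80 g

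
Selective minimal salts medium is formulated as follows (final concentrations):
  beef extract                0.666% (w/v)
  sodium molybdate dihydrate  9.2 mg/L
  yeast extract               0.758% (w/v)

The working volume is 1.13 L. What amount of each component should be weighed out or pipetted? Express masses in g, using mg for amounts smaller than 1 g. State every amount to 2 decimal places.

beef extract 7.53 g; sodium molybdate dihydrate 10.40 mg; yeast extract 8.57 g

Working volume: 1.13 L.
beef extract: 0.666 g per 100 mL × 1130 mL ÷ 100 = 7.53 g
sodium molybdate dihydrate: 9.2 mg/L × 1.13 L = 10.40 mg
yeast extract: 0.758% w/v = 7.58 g/L → 7.58 × 1.13 L = 8.57 g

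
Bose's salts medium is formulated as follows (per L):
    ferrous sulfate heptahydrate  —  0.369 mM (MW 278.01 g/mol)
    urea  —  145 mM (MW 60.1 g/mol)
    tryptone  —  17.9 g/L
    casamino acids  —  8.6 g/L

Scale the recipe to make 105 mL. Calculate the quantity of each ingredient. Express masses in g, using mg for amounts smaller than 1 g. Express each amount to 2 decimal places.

Scale factor relative to 1 L: 0.105.
ferrous sulfate heptahydrate: 0.369 mmol/L × 278.01 mg/mmol × 0.105 L = 10.77 mg
urea: 145 mmol/L × 60.1 mg/mmol × 0.105 L = 915.02 mg
tryptone: 17.9 g/L × 0.105 L = 1.88 g
casamino acids: 8.6 g/L × 0.105 L = 0.903 g = 903.00 mg

ferrous sulfate heptahydrate 10.77 mg; urea 915.02 mg; tryptone 1.88 g; casamino acids 903.00 mg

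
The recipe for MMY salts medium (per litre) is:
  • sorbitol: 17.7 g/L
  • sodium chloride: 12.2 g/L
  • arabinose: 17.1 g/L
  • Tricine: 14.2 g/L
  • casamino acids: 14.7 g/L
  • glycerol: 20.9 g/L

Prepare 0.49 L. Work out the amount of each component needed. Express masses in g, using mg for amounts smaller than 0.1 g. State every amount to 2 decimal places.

Scale factor relative to 1 L: 0.49.
sorbitol: 17.7 g/L × 0.49 L = 8.67 g
sodium chloride: 12.2 g/L × 0.49 L = 5.98 g
arabinose: 17.1 g/L × 0.49 L = 8.38 g
Tricine: 14.2 g/L × 0.49 L = 6.96 g
casamino acids: 14.7 g/L × 0.49 L = 7.20 g
glycerol: 20.9 g/L × 0.49 L = 10.24 g

sorbitol 8.67 g; sodium chloride 5.98 g; arabinose 8.38 g; Tricine 6.96 g; casamino acids 7.20 g; glycerol 10.24 g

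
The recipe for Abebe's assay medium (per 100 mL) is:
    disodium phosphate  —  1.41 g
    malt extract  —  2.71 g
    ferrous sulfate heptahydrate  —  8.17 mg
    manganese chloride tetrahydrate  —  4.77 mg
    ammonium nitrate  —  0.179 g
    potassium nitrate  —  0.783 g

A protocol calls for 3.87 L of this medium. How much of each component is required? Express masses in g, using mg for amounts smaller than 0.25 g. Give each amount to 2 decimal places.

Ratio of target to recipe volume: 3870 / 100 = 38.7.
disodium phosphate: 1.41 g × (3870 mL / 100 mL) = 54.57 g
malt extract: 2.71 g × (3870 mL / 100 mL) = 104.88 g
ferrous sulfate heptahydrate: 8.17 mg × (3870 mL / 100 mL) = 316.179 mg = 0.32 g
manganese chloride tetrahydrate: 4.77 mg × (3870 mL / 100 mL) = 184.60 mg
ammonium nitrate: 0.179 g × (3870 mL / 100 mL) = 6.93 g
potassium nitrate: 0.783 g × (3870 mL / 100 mL) = 30.30 g

disodium phosphate 54.57 g; malt extract 104.88 g; ferrous sulfate heptahydrate 0.32 g; manganese chloride tetrahydrate 184.60 mg; ammonium nitrate 6.93 g; potassium nitrate 30.30 g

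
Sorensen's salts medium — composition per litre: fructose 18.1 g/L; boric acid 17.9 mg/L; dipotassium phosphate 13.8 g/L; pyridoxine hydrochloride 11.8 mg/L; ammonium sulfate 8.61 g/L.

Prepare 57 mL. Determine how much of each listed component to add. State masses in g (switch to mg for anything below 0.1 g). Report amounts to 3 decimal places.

Target volume = 57 mL = 0.057 L.
fructose: 18.1 g/L × 0.057 L = 1.032 g
boric acid: 17.9 mg/L × 0.057 L = 1.020 mg
dipotassium phosphate: 13.8 g/L × 0.057 L = 0.787 g
pyridoxine hydrochloride: 11.8 mg/L × 0.057 L = 0.673 mg
ammonium sulfate: 8.61 g/L × 0.057 L = 0.491 g

fructose 1.032 g; boric acid 1.020 mg; dipotassium phosphate 0.787 g; pyridoxine hydrochloride 0.673 mg; ammonium sulfate 0.491 g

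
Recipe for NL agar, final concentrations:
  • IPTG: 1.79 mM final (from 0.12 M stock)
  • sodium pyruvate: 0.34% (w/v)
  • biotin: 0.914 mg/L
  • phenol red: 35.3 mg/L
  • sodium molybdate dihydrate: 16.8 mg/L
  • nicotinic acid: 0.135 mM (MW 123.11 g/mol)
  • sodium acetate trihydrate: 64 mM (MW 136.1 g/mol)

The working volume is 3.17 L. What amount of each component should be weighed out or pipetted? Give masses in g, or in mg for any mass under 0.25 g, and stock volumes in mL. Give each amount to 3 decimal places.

IPTG 47.286 mL; sodium pyruvate 10.778 g; biotin 2.897 mg; phenol red 111.901 mg; sodium molybdate dihydrate 53.256 mg; nicotinic acid 52.685 mg; sodium acetate trihydrate 27.612 g

Working volume: 3.17 L.
IPTG: V = C2·V2/C1 = 1.79 mM × 3170 mL ÷ 120 mM = 47.286 mL
sodium pyruvate: 0.34% w/v = 3.4 g/L → 3.4 × 3.17 L = 10.778 g
biotin: 0.914 mg/L × 3.17 L = 2.897 mg
phenol red: 35.3 mg/L × 3.17 L = 111.901 mg
sodium molybdate dihydrate: 16.8 mg/L × 3.17 L = 53.256 mg
nicotinic acid: 0.135 mmol/L × 123.11 mg/mmol × 3.17 L = 52.685 mg
sodium acetate trihydrate: 64 mmol/L × 136.1 g/mol × 3.17 L ÷ 1000 = 27.612 g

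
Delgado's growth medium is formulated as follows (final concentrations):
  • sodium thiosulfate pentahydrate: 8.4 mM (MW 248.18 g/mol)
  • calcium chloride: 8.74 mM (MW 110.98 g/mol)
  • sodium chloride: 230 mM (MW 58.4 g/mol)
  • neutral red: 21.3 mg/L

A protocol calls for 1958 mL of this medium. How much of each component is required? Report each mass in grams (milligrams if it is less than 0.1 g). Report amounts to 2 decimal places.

Working volume: 1958 mL = 1.958 L.
sodium thiosulfate pentahydrate: 8.4 mmol/L × 248.18 g/mol × 1.958 L ÷ 1000 = 4.08 g
calcium chloride: 8.74 mmol/L × 110.98 g/mol × 1.958 L ÷ 1000 = 1.90 g
sodium chloride: 230 mmol/L × 58.4 g/mol × 1.958 L ÷ 1000 = 26.30 g
neutral red: 21.3 mg/L × 1.958 L = 41.71 mg

sodium thiosulfate pentahydrate 4.08 g; calcium chloride 1.90 g; sodium chloride 26.30 g; neutral red 41.71 mg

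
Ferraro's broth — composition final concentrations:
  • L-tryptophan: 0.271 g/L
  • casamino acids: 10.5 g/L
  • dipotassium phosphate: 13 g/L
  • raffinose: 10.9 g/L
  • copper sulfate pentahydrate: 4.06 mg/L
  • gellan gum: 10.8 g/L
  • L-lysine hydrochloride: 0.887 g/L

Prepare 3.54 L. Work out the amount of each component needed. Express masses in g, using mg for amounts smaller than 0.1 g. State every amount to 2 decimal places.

Scale factor relative to 1 L: 3.54.
L-tryptophan: 0.271 g/L × 3.54 L = 0.96 g
casamino acids: 10.5 g/L × 3.54 L = 37.17 g
dipotassium phosphate: 13 g/L × 3.54 L = 46.02 g
raffinose: 10.9 g/L × 3.54 L = 38.59 g
copper sulfate pentahydrate: 4.06 mg/L × 3.54 L = 14.37 mg
gellan gum: 10.8 g/L × 3.54 L = 38.23 g
L-lysine hydrochloride: 0.887 g/L × 3.54 L = 3.14 g

L-tryptophan 0.96 g; casamino acids 37.17 g; dipotassium phosphate 46.02 g; raffinose 38.59 g; copper sulfate pentahydrate 14.37 mg; gellan gum 38.23 g; L-lysine hydrochloride 3.14 g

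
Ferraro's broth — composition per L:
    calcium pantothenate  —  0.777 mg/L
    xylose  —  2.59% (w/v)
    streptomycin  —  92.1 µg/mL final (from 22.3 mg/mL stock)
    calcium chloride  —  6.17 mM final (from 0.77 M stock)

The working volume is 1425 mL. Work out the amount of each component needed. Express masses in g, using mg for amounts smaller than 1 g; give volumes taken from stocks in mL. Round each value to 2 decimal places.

Working volume: 1425 mL = 1.425 L.
calcium pantothenate: 0.777 mg/L × 1.425 L = 1.11 mg
xylose: 2.59 g per 100 mL × 1425 mL ÷ 100 = 36.91 g
streptomycin: C1V1 = C2V2 → 92.1 µg/mL × 1425 mL ÷ 22300 µg/mL = 5.89 mL
calcium chloride: dilute stock: 6.17 mM × 1425 mL ÷ 770 mM = 11.42 mL

calcium pantothenate 1.11 mg; xylose 36.91 g; streptomycin 5.89 mL; calcium chloride 11.42 mL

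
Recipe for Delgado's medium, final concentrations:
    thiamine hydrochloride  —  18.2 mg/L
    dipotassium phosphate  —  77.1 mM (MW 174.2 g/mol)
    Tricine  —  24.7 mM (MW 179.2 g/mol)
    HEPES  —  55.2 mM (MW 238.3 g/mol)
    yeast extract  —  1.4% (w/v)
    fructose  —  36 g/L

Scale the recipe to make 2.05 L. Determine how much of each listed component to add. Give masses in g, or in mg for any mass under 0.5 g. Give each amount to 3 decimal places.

thiamine hydrochloride 37.310 mg; dipotassium phosphate 27.533 g; Tricine 9.074 g; HEPES 26.966 g; yeast extract 28.700 g; fructose 73.800 g

Scale factor relative to 1 L: 2.05.
thiamine hydrochloride: 18.2 mg/L × 2.05 L = 37.310 mg
dipotassium phosphate: 77.1 mmol/L × 174.2 g/mol × 2.05 L ÷ 1000 = 27.533 g
Tricine: 24.7 mmol/L × 179.2 g/mol × 2.05 L ÷ 1000 = 9.074 g
HEPES: 55.2 mmol/L × 238.3 g/mol × 2.05 L ÷ 1000 = 26.966 g
yeast extract: 1.4% w/v = 14 g/L → 14 × 2.05 L = 28.700 g
fructose: 36 g/L × 2.05 L = 73.800 g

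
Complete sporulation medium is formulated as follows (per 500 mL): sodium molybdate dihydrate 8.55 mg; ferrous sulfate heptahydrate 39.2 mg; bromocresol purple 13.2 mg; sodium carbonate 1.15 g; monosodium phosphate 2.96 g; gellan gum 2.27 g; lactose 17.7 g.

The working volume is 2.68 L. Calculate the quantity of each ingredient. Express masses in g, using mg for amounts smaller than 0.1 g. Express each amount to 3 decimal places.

sodium molybdate dihydrate 45.828 mg; ferrous sulfate heptahydrate 0.210 g; bromocresol purple 70.752 mg; sodium carbonate 6.164 g; monosodium phosphate 15.866 g; gellan gum 12.167 g; lactose 94.872 g

Scale factor = 2680 mL / 500 mL = 5.36.
sodium molybdate dihydrate: 8.55 mg × (2680 mL / 500 mL) = 45.828 mg
ferrous sulfate heptahydrate: 39.2 mg × (2680 mL / 500 mL) = 210.112 mg = 0.210 g
bromocresol purple: 13.2 mg × (2680 mL / 500 mL) = 70.752 mg
sodium carbonate: 1.15 g × (2680 mL / 500 mL) = 6.164 g
monosodium phosphate: 2.96 g × (2680 mL / 500 mL) = 15.866 g
gellan gum: 2.27 g × (2680 mL / 500 mL) = 12.167 g
lactose: 17.7 g × (2680 mL / 500 mL) = 94.872 g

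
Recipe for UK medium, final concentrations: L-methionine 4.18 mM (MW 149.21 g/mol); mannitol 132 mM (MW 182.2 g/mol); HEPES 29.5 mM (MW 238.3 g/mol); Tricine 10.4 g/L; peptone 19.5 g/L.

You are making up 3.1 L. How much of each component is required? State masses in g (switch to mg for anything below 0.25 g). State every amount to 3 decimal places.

Scale factor relative to 1 L: 3.1.
L-methionine: 4.18 mmol/L × 149.21 g/mol × 3.1 L ÷ 1000 = 1.933 g
mannitol: 132 mmol/L × 182.2 g/mol × 3.1 L ÷ 1000 = 74.556 g
HEPES: 29.5 mmol/L × 238.3 g/mol × 3.1 L ÷ 1000 = 21.793 g
Tricine: 10.4 g/L × 3.1 L = 32.240 g
peptone: 19.5 g/L × 3.1 L = 60.450 g

L-methionine 1.933 g; mannitol 74.556 g; HEPES 21.793 g; Tricine 32.240 g; peptone 60.450 g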